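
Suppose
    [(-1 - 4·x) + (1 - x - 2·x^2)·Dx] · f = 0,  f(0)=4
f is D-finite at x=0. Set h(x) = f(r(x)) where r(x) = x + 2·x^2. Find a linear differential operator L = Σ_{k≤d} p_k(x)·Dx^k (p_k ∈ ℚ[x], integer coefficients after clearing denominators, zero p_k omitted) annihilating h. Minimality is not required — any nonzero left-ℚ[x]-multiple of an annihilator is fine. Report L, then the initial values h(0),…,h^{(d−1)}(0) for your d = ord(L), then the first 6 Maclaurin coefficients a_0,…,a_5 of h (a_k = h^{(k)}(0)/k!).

L = (1 + 8·x + 24·x^2 + 32·x^3) + (-1 + x + 4·x^2 + 8·x^3 + 8·x^4)·Dx  (order 1).
h: a_k = 4, 4, 20, 68, 212, 676, …
ICs: h(0) = 4.

f: a_k = 4, 4, 12, 20, 44, 84, …
f∘r: x↦r, Dx↦Dx/r' in L_f ⇒ L₀.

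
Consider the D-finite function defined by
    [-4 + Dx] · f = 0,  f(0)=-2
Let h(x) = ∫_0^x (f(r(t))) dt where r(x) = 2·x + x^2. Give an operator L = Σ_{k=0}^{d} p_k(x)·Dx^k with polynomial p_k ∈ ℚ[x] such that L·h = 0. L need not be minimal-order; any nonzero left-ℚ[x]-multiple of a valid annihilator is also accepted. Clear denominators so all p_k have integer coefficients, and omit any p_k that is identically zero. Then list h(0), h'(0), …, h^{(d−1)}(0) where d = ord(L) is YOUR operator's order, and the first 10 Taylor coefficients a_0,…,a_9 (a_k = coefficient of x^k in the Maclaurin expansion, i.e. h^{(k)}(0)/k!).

f: a_k = -2, -8, -16, -64/3, -64/3, -256/15, -512/45, -2048/315, -1024/315, -4096/2835, …
Substitute x→r, Dx→(1/r')Dx; clear ⇒ L₀.
h=∫₀ˣh₀: take L = L₀·Dx.
L = (-8 - 8·x)·Dx + Dx^2  (order 2).
h: a_k = 0, -2, -8, -24, -176/3, -368/3, -3392/15, -118208/315, -179264/315, -753856/945, …
ICs: h(0) = 0, h′(0) = -2.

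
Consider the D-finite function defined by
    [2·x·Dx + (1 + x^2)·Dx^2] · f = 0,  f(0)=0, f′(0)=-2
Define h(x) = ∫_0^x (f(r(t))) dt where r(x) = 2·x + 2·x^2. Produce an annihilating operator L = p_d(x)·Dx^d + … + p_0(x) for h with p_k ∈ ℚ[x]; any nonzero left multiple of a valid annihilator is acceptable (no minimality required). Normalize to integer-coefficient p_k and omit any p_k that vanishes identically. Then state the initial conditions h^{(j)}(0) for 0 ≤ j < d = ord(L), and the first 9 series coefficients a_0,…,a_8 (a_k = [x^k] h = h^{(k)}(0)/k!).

L = (-2 + 8·x + 32·x^2 + 48·x^3 + 24·x^4)·Dx^2 + (1 + 2·x + 4·x^2 + 16·x^3 + 20·x^4 + 8·x^5)·Dx^3  (order 3).
h: a_k = 0, 0, -2, -4/3, 4/3, 16/5, 8/15, -176/21, -80/7, …
ICs: h(0) = 0, h′(0) = 0, h′′(0) = -4.

f: a_k = 0, -2, 0, 2/3, 0, -2/5, 0, 2/7, 0, …
Substitute x→r, Dx→(1/r')Dx; clear ⇒ L₀.
∫: right-multiply L₀ by Dx.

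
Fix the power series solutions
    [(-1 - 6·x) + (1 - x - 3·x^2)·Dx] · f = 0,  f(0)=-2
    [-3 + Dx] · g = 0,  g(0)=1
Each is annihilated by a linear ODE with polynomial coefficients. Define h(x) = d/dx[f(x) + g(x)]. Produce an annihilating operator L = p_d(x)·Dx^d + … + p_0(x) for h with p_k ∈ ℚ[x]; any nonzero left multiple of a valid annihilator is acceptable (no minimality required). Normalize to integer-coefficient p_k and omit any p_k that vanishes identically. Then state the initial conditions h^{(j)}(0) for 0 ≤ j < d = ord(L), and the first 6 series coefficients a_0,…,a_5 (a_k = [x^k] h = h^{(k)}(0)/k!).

L = (54 + 774·x + 864·x^2 + 2916·x^3 + 1458·x^4) + (-33 - 252·x - 477·x^2 - 864·x^3 + 405·x^4 + 486·x^5)·Dx + (5 - 2·x + 63·x^2 - 36·x^3 - 297·x^4 - 162·x^5)·Dx^2  (order 2).
h: a_k = 1, -7, -57/2, -277/2, -3119/8, -46317/40, …
ICs: h(0) = 1, h′(0) = -7.

f: a_k = -2, -2, -8, -14, -38, -80, …
g: a_k = 1, 3, 9/2, 9/2, 27/8, 81/40, …
Weyl lclm of L_f,L_g ⇒ L₀ (ord ≤ 2).
h=h₀': d/dx-closure on L₀ ⇒ L.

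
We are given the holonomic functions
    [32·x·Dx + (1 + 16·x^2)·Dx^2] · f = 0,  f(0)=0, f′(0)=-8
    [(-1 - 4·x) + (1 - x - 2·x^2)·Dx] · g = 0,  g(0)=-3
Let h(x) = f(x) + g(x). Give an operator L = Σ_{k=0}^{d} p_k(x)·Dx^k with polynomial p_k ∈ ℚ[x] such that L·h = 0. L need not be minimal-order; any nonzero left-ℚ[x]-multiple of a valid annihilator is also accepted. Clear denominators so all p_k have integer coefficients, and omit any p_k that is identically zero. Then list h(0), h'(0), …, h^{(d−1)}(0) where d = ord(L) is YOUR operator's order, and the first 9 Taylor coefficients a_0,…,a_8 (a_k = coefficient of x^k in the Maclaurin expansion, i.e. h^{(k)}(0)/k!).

L = (96 - 384·x - 6912·x^2 - 15360·x^3 - 40704·x^4 - 12288·x^6)·Dx + (-31 - 104·x + 392·x^2 - 736·x^3 - 14912·x^4 - 27904·x^5 - 3072·x^6 - 12288·x^7)·Dx^2 + (3 + 19·x + 128·x^2 + 152·x^3 + 1128·x^4 - 2496·x^5 - 2560·x^6 - 1024·x^7 - 2048·x^8)·Dx^3  (order 3).
h: a_k = -3, -11, -9, 83/3, -33, -2363/5, -129, 30983/7, -513, …
ICs: h(0) = -3, h′(0) = -11, h′′(0) = -18.

f: a_k = 0, -8, 0, 128/3, 0, -2048/5, 0, 32768/7, 0, …
g: a_k = -3, -3, -9, -15, -33, -63, -129, -255, -513, …
Weyl lclm of L_f,L_g ⇒ L₀ (ord ≤ 3).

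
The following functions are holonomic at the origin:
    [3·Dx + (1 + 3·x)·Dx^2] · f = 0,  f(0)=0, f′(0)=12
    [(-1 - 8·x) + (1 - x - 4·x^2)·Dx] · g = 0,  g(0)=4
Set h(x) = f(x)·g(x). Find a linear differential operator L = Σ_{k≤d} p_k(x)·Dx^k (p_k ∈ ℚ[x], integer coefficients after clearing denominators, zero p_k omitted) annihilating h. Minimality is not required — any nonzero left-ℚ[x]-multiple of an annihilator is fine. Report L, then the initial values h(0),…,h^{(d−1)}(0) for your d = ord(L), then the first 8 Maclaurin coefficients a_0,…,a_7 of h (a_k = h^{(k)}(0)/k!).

f: a_k = 0, 12, -18, 36, -81, 972/5, -486, 8748/7, …
g: a_k = 4, 4, 20, 36, 116, 260, 724, 1764, …
f·g: L₀ = L_f ⊗_s L_g, ord ≤ 2·1.
L = (11 + 48·x) + (-1 + 25·x + 60·x^2)·Dx + (-1 - 2·x + 7·x^2 + 12·x^3)·Dx^2  (order 2).
h: a_k = 0, 48, -24, 312, -108, 9588/5, -2292/5, 85476/7, …
ICs: h(0) = 0, h′(0) = 48.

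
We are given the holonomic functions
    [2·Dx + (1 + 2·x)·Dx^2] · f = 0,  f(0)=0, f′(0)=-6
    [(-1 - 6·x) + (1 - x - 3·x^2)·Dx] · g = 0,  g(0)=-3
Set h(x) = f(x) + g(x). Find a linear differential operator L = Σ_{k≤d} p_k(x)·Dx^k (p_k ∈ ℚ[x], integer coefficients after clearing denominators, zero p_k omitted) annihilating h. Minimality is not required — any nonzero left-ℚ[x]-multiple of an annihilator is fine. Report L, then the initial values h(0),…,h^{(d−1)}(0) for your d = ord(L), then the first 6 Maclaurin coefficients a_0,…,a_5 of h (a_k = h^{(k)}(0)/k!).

L = (-74 - 412·x - 948·x^2 - 864·x^3 - 648·x^4)·Dx + (-17 - 212·x - 890·x^2 - 1644·x^3 - 1764·x^4 - 1080·x^5)·Dx^2 + (5 + 27·x + 33·x^2 - 68·x^3 - 276·x^4 - 396·x^5 - 216·x^6)·Dx^3  (order 3).
h: a_k = -3, -9, -6, -29, -45, -696/5, …
ICs: h(0) = -3, h′(0) = -9, h′′(0) = -12.

f: a_k = 0, -6, 6, -8, 12, -96/5, …
g: a_k = -3, -3, -12, -21, -57, -120, …
f+g: L₀ = lclm(L_f,L_g), ord ≤ 2+1.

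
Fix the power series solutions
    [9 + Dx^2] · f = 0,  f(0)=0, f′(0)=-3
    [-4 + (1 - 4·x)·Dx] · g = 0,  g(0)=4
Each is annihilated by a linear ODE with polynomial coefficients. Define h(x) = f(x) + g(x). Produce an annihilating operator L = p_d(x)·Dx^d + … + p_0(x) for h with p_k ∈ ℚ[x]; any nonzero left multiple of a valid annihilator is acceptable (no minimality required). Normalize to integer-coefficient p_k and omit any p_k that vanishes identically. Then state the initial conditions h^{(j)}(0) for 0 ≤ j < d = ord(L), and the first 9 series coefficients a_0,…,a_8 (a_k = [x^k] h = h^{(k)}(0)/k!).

L = (-3780 + 2592·x - 5184·x^2) + (369 - 2124·x + 3888·x^2 - 5184·x^3)·Dx + (-420 + 288·x - 576·x^2)·Dx^2 + (41 - 236·x + 432·x^2 - 576·x^3)·Dx^3  (order 3).
h: a_k = 4, 13, 64, 521/2, 1024, 163759/40, 16384, 36700403/560, 262144, …
ICs: h(0) = 4, h′(0) = 13, h′′(0) = 128.

f: a_k = 0, -3, 0, 9/2, 0, -81/40, 0, 243/560, 0, …
g: a_k = 4, 16, 64, 256, 1024, 4096, 16384, 65536, 262144, …
L₀ := lclm(L_f,L_g); ord L₀ ≤ 2+1.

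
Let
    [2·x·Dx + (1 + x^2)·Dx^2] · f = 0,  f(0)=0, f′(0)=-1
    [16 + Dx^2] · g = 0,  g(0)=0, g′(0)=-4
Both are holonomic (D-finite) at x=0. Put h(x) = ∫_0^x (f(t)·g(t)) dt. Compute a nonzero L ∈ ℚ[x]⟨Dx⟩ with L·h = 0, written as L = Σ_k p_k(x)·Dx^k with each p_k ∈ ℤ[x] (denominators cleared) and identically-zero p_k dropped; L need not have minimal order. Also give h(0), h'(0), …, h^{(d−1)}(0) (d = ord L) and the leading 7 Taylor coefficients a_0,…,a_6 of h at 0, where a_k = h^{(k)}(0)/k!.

f: a_k = 0, -1, 0, 1/3, 0, -1/5, 0, …
g: a_k = 0, -4, 0, 32/3, 0, -128/15, 0, …
h₀=f·g: eliminate ⇒ L₀, order ≤ 2·2.
h=∫h₀ ⇒ L = L₀·Dx.
L = (5440 + 19136·x^2 + 25856·x^4 + 16384·x^6 + 4096·x^8)·Dx + (1152·x + 3200·x^3 + 3072·x^5 + 1024·x^7)·Dx^2 + (612 + 2252·x^2 + 3168·x^4 + 2048·x^6 + 512·x^8)·Dx^3 + (72·x + 200·x^3 + 192·x^5 + 64·x^7)·Dx^4 + (17 + 66·x^2 + 97·x^4 + 64·x^6 + 16·x^8)·Dx^5  (order 5).
h: a_k = 0, 0, 0, 4/3, 0, -12/5, 0, …
ICs: h(0) = 0, h′(0) = 0, h′′(0) = 0, h′′′(0) = 8, h′′′′(0) = 0.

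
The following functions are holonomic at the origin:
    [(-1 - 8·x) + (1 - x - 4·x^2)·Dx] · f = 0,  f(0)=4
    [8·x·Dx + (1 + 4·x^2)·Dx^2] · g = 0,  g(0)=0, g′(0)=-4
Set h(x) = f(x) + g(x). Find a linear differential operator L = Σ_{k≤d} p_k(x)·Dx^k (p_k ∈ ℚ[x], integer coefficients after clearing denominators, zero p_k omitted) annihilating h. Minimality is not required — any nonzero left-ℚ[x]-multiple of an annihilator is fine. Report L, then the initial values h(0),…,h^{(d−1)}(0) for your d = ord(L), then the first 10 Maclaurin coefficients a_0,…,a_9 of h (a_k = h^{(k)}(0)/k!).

f: a_k = 4, 4, 20, 36, 116, 260, 724, 1764, 4660, 11716, …
g: a_k = 0, -4, 0, 16/3, 0, -64/5, 0, 256/7, 0, -1024/9, …
Weyl lclm of L_f,L_g ⇒ L₀ (ord ≤ 3).
L = (-40 + 160·x + 2272·x^2 + 4608·x^3 + 16896·x^4 + 6144·x^6)·Dx + (31 + 264·x + 364·x^2 + 2208·x^3 + 4160·x^4 + 12800·x^5 + 768·x^6 + 6144·x^7)·Dx^2 + (-5 - 11·x - 80·x^2 + 116·x^3 + 80·x^4 + 704·x^5 + 1536·x^6 + 256·x^7 + 1024·x^8)·Dx^3  (order 3).
h: a_k = 4, 0, 20, 124/3, 116, 1236/5, 724, 12604/7, 4660, 104420/9, …
ICs: h(0) = 4, h′(0) = 0, h′′(0) = 40.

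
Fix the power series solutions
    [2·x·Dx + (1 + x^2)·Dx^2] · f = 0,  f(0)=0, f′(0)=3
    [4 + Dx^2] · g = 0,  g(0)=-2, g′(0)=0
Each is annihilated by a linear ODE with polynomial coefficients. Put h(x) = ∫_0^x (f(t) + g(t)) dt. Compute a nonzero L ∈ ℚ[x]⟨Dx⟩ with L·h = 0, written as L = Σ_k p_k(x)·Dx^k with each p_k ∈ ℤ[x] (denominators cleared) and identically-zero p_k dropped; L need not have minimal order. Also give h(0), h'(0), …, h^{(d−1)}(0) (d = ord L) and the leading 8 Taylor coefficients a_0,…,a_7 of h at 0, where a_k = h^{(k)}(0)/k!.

L = (-32·x + 80·x^3 + 16·x^5)·Dx^2 + (4 + 32·x^2 + 36·x^4 + 8·x^6)·Dx^3 + (-8·x + 20·x^3 + 4·x^5)·Dx^4 + (1 + 8·x^2 + 9·x^4 + 2·x^6)·Dx^5  (order 5).
h: a_k = 0, -2, 3/2, 4/3, -1/4, -4/15, 1/10, 8/315, …
ICs: h(0) = 0, h′(0) = -2, h′′(0) = 3, h′′′(0) = 8, h′′′′(0) = -6.

f: a_k = 0, 3, 0, -1, 0, 3/5, 0, -3/7, …
g: a_k = -2, 0, 4, 0, -4/3, 0, 8/45, 0, …
h₀=f+g: left-lcm gives L₀, ord ≤ 4.
∫: right-multiply L₀ by Dx.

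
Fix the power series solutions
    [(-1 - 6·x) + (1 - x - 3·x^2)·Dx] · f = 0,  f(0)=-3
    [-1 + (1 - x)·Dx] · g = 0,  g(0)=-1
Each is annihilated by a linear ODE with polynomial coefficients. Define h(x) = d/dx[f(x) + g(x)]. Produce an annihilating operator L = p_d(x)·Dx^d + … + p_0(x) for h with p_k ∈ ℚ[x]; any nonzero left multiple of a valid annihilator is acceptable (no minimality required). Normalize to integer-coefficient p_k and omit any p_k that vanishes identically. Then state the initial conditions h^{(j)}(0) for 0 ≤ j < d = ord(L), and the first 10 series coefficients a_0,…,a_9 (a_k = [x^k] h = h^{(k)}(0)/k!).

f: a_k = -3, -3, -12, -21, -57, -120, -291, -651, -1524, -3477, …
g: a_k = -1, -1, -1, -1, -1, -1, -1, -1, -1, -1, …
L₀ := lclm(L_f,L_g); ord L₀ ≤ 1+1.
h₀' ⇒ L via d/dx closure of L₀.
L = (-6 - 72·x - 216·x^3 + 54·x^4) + (6 + 30·x - 18·x^2 + 72·x^3 - 207·x^4 + 54·x^5)·Dx + (-1 + 2·x - 7·x^2 + 18·x^3 + 12·x^4 - 33·x^5 + 9·x^6)·Dx^2  (order 2).
h: a_k = -4, -26, -66, -232, -605, -1752, -4564, -12200, -31302, -80500, …
ICs: h(0) = -4, h′(0) = -26.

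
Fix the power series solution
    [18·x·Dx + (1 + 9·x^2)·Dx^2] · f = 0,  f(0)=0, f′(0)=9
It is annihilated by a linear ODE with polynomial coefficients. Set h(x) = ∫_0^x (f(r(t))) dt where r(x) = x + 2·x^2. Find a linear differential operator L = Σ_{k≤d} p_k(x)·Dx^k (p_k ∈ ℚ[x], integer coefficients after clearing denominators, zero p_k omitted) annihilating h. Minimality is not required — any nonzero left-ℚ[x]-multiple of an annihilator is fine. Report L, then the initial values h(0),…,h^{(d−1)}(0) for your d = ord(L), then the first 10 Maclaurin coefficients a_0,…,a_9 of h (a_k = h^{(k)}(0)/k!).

L = (-4 + 18·x + 144·x^2 + 432·x^3 + 432·x^4)·Dx^2 + (1 + 4·x + 9·x^2 + 72·x^3 + 180·x^4 + 144·x^5)·Dx^3  (order 3).
h: a_k = 0, 0, 9/2, 6, -27/4, -162/5, -297/10, 1242/7, 34263/56, -162, …
ICs: h(0) = 0, h′(0) = 0, h′′(0) = 9.

f: a_k = 0, 9, 0, -27, 0, 729/5, 0, -6561/7, 0, 6561, …
L₀ from L_f via x↦r, Dx↦r'^{-1}Dx.
h=∫h₀ ⇒ L = L₀·Dx.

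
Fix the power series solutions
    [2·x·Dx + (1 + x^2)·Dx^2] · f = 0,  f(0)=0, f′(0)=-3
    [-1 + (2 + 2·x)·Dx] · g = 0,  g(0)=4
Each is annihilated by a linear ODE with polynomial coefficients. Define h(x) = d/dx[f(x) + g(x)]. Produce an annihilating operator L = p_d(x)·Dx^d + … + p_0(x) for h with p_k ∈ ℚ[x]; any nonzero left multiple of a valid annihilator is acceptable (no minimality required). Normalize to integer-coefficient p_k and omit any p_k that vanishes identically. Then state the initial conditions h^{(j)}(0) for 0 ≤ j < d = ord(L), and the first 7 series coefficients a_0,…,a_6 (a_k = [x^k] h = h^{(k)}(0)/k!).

f: a_k = 0, -3, 0, 1, 0, -3/5, 0, …
g: a_k = 4, 2, -1/2, 1/4, -5/32, 7/64, -21/256, …
L₀ := lclm(L_f,L_g); ord L₀ ≤ 2+1.
Differentiate: ansatz ord ≤ ord L₀ ⇒ L.
L = (-4 - 10·x + 12·x^2 + 6·x^3) + (-11 - 16·x + 10·x^2 + 48·x^3 + 21·x^4)·Dx + (-2 + 6·x + 12·x^2 + 12·x^3 + 14·x^4 + 6·x^5)·Dx^2  (order 2).
h: a_k = -1, -1, 15/4, -5/8, -157/64, -63/128, 1767/512, …
ICs: h(0) = -1, h′(0) = -1.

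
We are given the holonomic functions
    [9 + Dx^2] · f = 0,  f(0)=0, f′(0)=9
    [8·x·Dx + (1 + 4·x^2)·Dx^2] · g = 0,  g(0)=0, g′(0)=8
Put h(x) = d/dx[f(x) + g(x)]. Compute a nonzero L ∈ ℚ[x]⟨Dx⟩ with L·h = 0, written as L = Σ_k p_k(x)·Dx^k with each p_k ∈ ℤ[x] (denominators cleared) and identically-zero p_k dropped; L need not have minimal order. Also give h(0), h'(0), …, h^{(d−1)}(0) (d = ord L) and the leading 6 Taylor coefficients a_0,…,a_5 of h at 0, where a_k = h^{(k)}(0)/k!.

f: a_k = 0, 9, 0, -27/2, 0, 243/40, …
g: a_k = 0, 8, 0, -32/3, 0, 128/5, …
h₀=f+g: left-lcm gives L₀, ord ≤ 4.
h=h₀': d/dx-closure on L₀ ⇒ L.
L = (-2808·x + 19008·x^3 + 10368·x^5) + (9 + 1548·x^2 + 7344·x^4 + 5184·x^6)·Dx + (-312·x + 2112·x^3 + 1152·x^5)·Dx^2 + (1 + 172·x^2 + 816·x^4 + 576·x^6)·Dx^3  (order 3).
h: a_k = 17, 0, -145/2, 0, 1267/8, 0, …
ICs: h(0) = 17, h′(0) = 0, h′′(0) = -145.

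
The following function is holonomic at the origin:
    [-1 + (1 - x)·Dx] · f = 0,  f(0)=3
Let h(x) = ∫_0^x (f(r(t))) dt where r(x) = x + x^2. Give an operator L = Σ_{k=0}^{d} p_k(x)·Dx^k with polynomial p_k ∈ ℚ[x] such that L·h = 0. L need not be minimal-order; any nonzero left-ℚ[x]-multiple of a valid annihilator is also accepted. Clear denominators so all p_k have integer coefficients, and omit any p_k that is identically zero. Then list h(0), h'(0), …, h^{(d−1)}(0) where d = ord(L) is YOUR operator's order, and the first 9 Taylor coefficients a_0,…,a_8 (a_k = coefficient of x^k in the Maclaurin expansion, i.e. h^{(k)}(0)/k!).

f: a_k = 3, 3, 3, 3, 3, 3, 3, 3, 3, …
h₀=f(r): pull back L_f along r ⇒ L₀.
Integrate: L := L₀·Dx.
L = (1 + 2·x)·Dx + (-1 + x + x^2)·Dx^2  (order 2).
h: a_k = 0, 3, 3/2, 2, 9/4, 3, 4, 39/7, 63/8, …
ICs: h(0) = 0, h′(0) = 3.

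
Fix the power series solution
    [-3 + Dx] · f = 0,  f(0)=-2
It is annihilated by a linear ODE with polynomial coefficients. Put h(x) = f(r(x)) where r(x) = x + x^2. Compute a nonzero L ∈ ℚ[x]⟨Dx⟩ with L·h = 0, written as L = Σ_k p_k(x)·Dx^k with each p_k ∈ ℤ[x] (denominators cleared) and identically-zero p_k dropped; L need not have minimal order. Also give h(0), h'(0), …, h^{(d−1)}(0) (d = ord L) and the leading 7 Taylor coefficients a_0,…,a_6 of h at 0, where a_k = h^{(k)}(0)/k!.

f: a_k = -2, -6, -9, -9, -27/4, -81/20, -81/40, …
L₀ from L_f via x↦r, Dx↦r'^{-1}Dx.
L = (-3 - 6·x) + Dx  (order 1).
h: a_k = -2, -6, -15, -27, -171/4, -1161/20, -2871/40, …
ICs: h(0) = -2.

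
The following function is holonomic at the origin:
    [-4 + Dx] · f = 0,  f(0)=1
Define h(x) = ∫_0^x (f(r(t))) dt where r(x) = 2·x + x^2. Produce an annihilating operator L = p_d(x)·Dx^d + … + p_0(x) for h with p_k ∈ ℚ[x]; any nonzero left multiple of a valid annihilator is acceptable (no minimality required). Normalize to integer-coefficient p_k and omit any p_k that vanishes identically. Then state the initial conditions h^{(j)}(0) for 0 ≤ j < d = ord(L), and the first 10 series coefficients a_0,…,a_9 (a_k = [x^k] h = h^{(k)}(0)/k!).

L = (-8 - 8·x)·Dx + Dx^2  (order 2).
h: a_k = 0, 1, 4, 12, 88/3, 184/3, 1696/15, 59104/315, 89632/315, 376928/945, …
ICs: h(0) = 0, h′(0) = 1.

f: a_k = 1, 4, 8, 32/3, 32/3, 128/15, 256/45, 1024/315, 512/315, 2048/2835, …
h₀=f(r): pull back L_f along r ⇒ L₀.
h=∫h₀ ⇒ L = L₀·Dx.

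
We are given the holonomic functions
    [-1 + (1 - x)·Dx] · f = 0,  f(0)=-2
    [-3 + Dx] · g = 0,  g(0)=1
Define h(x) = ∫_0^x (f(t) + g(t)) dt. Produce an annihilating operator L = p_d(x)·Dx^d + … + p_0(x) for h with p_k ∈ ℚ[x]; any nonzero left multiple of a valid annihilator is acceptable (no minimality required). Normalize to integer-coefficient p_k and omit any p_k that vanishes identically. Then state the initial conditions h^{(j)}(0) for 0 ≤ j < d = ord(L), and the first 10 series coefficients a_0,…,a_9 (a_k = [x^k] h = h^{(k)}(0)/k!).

f: a_k = -2, -2, -2, -2, -2, -2, -2, -2, -2, -2, …
g: a_k = 1, 3, 9/2, 9/2, 27/8, 81/40, 81/80, 243/560, 729/4480, 243/4480, …
L₀ := lclm(L_f,L_g); ord L₀ ≤ 1+1.
Integrate: L := L₀·Dx.
L = (3 - 9·x)·Dx + (-7 + 18·x - 9·x^2)·Dx^2 + (2 - 5·x + 3·x^2)·Dx^3  (order 3).
h: a_k = 0, -1, 1/2, 5/6, 5/8, 11/40, 1/240, -79/560, -877/4480, -8231/40320, …
ICs: h(0) = 0, h′(0) = -1, h′′(0) = 1.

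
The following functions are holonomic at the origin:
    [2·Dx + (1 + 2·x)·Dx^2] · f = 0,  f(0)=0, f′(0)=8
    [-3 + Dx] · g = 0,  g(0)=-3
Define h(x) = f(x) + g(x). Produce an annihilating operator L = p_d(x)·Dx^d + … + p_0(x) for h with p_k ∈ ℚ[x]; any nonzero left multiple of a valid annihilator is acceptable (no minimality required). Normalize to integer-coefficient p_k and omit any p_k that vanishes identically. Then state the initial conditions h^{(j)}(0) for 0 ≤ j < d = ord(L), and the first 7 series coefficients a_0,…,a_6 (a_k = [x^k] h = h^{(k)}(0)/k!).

f: a_k = 0, 8, -8, 32/3, -16, 128/5, -128/3, …
g: a_k = -3, -9, -27/2, -27/2, -81/8, -243/40, -243/80, …
Weyl lclm of L_f,L_g ⇒ L₀ (ord ≤ 3).
L = (-42 - 36·x)·Dx + (-1 - 36·x - 36·x^2)·Dx^2 + (5 + 16·x + 12·x^2)·Dx^3  (order 3).
h: a_k = -3, -1, -43/2, -17/6, -209/8, 781/40, -10969/240, …
ICs: h(0) = -3, h′(0) = -1, h′′(0) = -43.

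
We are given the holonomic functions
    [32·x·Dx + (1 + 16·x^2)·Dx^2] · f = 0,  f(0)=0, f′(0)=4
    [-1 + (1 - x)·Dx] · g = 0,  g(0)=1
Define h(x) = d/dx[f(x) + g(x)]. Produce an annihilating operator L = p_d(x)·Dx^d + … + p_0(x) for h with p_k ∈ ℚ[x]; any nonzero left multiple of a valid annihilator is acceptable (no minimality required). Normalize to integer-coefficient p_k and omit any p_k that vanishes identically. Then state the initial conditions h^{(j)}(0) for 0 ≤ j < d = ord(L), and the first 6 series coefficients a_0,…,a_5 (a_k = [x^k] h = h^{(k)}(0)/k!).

L = (32 - 128·x - 1536·x^2) + (-19 + 32·x + 656·x^2 - 1536·x^3)·Dx + (1 + 15·x + 240·x^3 - 256·x^4)·Dx^2  (order 2).
h: a_k = 5, 2, -61, 4, 1029, 6, …
ICs: h(0) = 5, h′(0) = 2.

f: a_k = 0, 4, 0, -64/3, 0, 1024/5, …
g: a_k = 1, 1, 1, 1, 1, 1, …
Weyl lclm of L_f,L_g ⇒ L₀ (ord ≤ 3).
Derive L from L₀ (diff closure).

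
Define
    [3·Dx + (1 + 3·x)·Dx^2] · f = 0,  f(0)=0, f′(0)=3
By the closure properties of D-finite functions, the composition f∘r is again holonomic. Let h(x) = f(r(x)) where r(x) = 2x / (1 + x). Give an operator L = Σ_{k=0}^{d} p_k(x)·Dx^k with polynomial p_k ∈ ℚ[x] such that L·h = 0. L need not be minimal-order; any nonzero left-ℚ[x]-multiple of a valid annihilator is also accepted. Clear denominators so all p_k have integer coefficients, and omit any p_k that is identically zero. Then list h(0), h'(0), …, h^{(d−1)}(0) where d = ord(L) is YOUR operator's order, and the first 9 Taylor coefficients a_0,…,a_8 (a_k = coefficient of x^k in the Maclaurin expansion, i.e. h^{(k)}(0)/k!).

f: a_k = 0, 3, -9/2, 9, -81/4, 243/5, -243/2, 2187/7, -6561/8, …
h₀=f(r): pull back L_f along r ⇒ L₀.
L = (8 + 14·x)·Dx + (1 + 8·x + 7·x^2)·Dx^2  (order 2).
h: a_k = 0, 6, -24, 114, -600, 16806/5, -19608, 823542/7, -720600, …
ICs: h(0) = 0, h′(0) = 6.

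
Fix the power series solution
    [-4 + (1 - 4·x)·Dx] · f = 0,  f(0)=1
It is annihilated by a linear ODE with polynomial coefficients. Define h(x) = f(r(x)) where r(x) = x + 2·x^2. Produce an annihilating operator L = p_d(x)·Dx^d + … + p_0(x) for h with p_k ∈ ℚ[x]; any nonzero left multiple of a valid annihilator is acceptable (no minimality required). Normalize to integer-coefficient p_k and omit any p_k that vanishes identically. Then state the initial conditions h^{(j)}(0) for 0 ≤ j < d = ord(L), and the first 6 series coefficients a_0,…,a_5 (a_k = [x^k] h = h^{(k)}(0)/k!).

f: a_k = 1, 4, 16, 64, 256, 1024, …
Substitute x→r, Dx→(1/r')Dx; clear ⇒ L₀.
L = (4 + 16·x) + (-1 + 4·x + 8·x^2)·Dx  (order 1).
h: a_k = 1, 4, 24, 128, 704, 3840, …
ICs: h(0) = 1.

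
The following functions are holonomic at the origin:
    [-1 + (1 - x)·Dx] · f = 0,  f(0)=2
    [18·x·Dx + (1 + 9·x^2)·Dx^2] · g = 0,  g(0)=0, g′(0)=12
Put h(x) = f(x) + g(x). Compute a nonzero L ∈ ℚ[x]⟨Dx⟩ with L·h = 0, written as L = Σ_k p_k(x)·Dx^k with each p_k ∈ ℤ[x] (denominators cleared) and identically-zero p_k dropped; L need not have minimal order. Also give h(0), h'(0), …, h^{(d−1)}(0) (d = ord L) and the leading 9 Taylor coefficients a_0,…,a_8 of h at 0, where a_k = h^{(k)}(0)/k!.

f: a_k = 2, 2, 2, 2, 2, 2, 2, 2, 2, …
g: a_k = 0, 12, 0, -36, 0, 972/5, 0, -8748/7, 0, …
Sum ⇒ L₀ = lclm(L_f,L_g) in ℚ(x)⟨Dx⟩.
L = (-18 + 72·x + 486·x^2)·Dx + (12 - 18·x - 180·x^2 + 486·x^3)·Dx^2 + (-1 - 8·x - 72·x^3 + 81·x^4)·Dx^3  (order 3).
h: a_k = 2, 14, 2, -34, 2, 982/5, 2, -8734/7, 2, …
ICs: h(0) = 2, h′(0) = 14, h′′(0) = 4.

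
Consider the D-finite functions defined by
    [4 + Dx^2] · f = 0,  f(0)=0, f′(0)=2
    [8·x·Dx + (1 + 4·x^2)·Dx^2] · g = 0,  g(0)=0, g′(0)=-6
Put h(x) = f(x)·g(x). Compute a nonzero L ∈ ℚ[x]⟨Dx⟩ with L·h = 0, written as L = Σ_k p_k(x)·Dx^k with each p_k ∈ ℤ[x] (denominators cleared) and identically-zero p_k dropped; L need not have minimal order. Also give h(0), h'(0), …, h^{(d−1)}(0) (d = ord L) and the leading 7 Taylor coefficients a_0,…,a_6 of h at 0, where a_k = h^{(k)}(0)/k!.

L = (80 + 832·x^2 + 1408·x^4 + 2048·x^6 + 2048·x^8) + (96·x + 640·x^3 + 1536·x^5 + 2048·x^7)·Dx + (24 + 256·x^2 + 576·x^4 + 1024·x^6 + 1024·x^8)·Dx^2 + (24·x + 160·x^3 + 384·x^5 + 512·x^7)·Dx^3 + (1 + 12·x^2 + 56·x^4 + 128·x^6 + 128·x^8)·Dx^4  (order 4).
h: a_k = 0, 0, -12, 0, 24, 0, -152/3, …
ICs: h(0) = 0, h′(0) = 0, h′′(0) = -24, h′′′(0) = 0.

f: a_k = 0, 2, 0, -4/3, 0, 4/15, 0, …
g: a_k = 0, -6, 0, 8, 0, -96/5, 0, …
Sym-product of L_f,L_g gives L₀ (≤ ord 4).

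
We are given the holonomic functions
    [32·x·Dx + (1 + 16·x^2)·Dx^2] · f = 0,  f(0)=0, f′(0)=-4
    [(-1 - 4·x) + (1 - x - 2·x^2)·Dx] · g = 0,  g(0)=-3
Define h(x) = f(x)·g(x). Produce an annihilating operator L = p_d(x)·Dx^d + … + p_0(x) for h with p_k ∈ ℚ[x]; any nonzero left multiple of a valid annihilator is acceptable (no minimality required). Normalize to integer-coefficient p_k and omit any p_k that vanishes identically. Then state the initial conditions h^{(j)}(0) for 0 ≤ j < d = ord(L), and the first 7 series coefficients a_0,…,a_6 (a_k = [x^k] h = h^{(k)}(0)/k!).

f: a_k = 0, -4, 0, 64/3, 0, -1024/5, 0, …
g: a_k = -3, -3, -9, -15, -33, -63, -129, …
Sym-product of L_f,L_g gives L₀ (≤ ord 2).
L = (4 + 32·x + 192·x^2) + (2 - 24·x + 64·x^2 + 192·x^3)·Dx + (-1 + x - 14·x^2 + 16·x^3 + 32·x^4)·Dx^2  (order 2).
h: a_k = 0, 12, 12, -28, -4, 2772/5, 2732/5, …
ICs: h(0) = 0, h′(0) = 12.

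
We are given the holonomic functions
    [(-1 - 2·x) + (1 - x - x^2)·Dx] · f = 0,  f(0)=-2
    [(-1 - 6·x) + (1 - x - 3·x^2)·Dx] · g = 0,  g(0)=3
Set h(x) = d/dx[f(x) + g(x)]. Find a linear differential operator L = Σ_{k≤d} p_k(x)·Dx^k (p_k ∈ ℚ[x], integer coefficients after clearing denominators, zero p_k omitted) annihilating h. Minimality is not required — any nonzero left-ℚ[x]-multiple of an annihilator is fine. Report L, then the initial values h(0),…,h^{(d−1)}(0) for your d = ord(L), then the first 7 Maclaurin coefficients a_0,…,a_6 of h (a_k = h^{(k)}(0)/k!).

f: a_k = -2, -2, -4, -6, -10, -16, -26, …
g: a_k = 3, 3, 12, 21, 57, 120, 291, …
Sum ⇒ L₀ = lclm(L_f,L_g) in ℚ(x)⟨Dx⟩.
Differentiate: ansatz ord ≤ ord L₀ ⇒ L.
L = (-6 - 168·x - 180·x^2 - 600·x^3 - 930·x^4 - 792·x^5 + 324·x^6) + (6 + 42·x + 48·x^2 + 72·x^3 - 138·x^4 - 894·x^5 - 360·x^6 + 216·x^7)·Dx + (-1 + 2·x - 9·x^2 + 82·x^4 - 6·x^5 - 143·x^6 - 24·x^7 + 27·x^8)·Dx^2  (order 2).
h: a_k = 1, 16, 45, 188, 520, 1590, 4263, …
ICs: h(0) = 1, h′(0) = 16.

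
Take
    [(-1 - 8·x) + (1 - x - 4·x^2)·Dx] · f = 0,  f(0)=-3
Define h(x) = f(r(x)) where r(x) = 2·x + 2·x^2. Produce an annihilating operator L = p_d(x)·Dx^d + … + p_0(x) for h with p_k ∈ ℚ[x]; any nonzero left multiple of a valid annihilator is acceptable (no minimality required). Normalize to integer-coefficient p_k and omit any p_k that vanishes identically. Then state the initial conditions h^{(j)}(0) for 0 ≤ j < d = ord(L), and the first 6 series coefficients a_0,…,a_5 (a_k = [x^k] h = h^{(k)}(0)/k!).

L = (2 + 36·x + 96·x^2 + 64·x^3) + (-1 + 2·x + 18·x^2 + 32·x^3 + 16·x^4)·Dx  (order 1).
h: a_k = -3, -6, -66, -336, -2100, -12456, …
ICs: h(0) = -3.

f: a_k = -3, -3, -15, -27, -87, -195, …
Substitute x→r, Dx→(1/r')Dx; clear ⇒ L₀.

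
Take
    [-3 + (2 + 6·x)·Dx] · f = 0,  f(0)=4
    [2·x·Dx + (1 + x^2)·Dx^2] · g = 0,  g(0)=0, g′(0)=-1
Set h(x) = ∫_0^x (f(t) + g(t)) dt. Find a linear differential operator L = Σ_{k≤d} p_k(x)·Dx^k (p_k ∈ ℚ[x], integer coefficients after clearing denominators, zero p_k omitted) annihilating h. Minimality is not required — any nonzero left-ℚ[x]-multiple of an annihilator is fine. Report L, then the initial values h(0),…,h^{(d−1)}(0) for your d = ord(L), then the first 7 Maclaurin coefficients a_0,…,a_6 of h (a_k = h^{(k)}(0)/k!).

f: a_k = 4, 6, -9/2, 27/4, -405/32, 1701/64, -15309/256, …
g: a_k = 0, -1, 0, 1/3, 0, -1/5, 0, …
L₀ := lclm(L_f,L_g); ord L₀ ≤ 1+2.
∫: right-multiply L₀ by Dx.
L = (-12 - 90·x + 36·x^2 + 54·x^3)·Dx^2 + (-35 - 48·x - 102·x^2 + 144·x^3 + 189·x^4)·Dx^3 + (-6 - 10·x + 36·x^2 + 44·x^3 + 42·x^4 + 54·x^5)·Dx^4  (order 4).
h: a_k = 0, 4, 5/2, -3/2, 85/48, -81/32, 8441/1920, …
ICs: h(0) = 0, h′(0) = 4, h′′(0) = 5, h′′′(0) = -9.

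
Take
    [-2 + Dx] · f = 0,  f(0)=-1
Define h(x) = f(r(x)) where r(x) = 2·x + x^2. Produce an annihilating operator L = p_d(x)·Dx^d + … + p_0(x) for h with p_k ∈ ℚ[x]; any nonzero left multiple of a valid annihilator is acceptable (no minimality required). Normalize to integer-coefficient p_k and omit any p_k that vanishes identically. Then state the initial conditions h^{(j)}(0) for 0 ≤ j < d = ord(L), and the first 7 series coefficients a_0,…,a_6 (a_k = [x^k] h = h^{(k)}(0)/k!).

f: a_k = -1, -2, -2, -4/3, -2/3, -4/15, -4/45, …
Change of var in L_f (x↦r) gives L₀.
L = (-4 - 4·x) + Dx  (order 1).
h: a_k = -1, -4, -10, -56/3, -86/3, -568/15, -1996/45, …
ICs: h(0) = -1.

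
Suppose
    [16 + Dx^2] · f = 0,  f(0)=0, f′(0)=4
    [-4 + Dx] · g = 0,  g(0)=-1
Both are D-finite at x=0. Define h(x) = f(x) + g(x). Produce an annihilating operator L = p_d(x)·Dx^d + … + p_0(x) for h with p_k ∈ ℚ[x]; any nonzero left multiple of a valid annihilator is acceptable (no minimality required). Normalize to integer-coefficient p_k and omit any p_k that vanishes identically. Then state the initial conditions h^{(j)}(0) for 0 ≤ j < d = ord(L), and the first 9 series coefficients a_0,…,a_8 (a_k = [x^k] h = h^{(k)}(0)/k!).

L = -64 + 16·Dx - 4·Dx^2 + Dx^3  (order 3).
h: a_k = -1, 0, -8, -64/3, -32/3, 0, -256/45, -2048/315, -512/315, …
ICs: h(0) = -1, h′(0) = 0, h′′(0) = -16.

f: a_k = 0, 4, 0, -32/3, 0, 128/15, 0, -1024/315, 0, …
g: a_k = -1, -4, -8, -32/3, -32/3, -128/15, -256/45, -1024/315, -512/315, …
f+g: L₀ = lclm(L_f,L_g), ord ≤ 2+1.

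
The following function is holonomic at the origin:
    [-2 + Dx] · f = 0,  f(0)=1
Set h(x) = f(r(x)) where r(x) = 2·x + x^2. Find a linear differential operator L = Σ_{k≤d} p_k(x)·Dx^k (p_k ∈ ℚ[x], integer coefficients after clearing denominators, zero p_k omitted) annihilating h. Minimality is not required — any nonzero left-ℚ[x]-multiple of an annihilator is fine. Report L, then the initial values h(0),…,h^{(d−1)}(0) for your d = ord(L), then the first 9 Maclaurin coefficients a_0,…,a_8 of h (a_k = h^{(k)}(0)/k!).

f: a_k = 1, 2, 2, 4/3, 2/3, 4/15, 4/45, 8/315, 2/315, …
L₀ from L_f via x↦r, Dx↦r'^{-1}Dx.
L = (-4 - 4·x) + Dx  (order 1).
h: a_k = 1, 4, 10, 56/3, 86/3, 568/15, 1996/45, 2960/63, 14386/315, …
ICs: h(0) = 1.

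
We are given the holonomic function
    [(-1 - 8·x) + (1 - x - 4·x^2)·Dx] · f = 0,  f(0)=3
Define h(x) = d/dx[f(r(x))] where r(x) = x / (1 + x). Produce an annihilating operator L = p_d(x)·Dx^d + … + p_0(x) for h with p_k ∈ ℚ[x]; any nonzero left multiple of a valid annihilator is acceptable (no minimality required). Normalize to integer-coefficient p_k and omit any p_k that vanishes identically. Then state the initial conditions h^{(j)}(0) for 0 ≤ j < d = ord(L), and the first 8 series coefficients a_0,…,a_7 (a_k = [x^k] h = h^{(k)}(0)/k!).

f: a_k = 3, 3, 15, 27, 87, 195, 543, 1323, …
L₀ from L_f via x↦r, Dx↦r'^{-1}Dx.
Derive L from L₀ (diff closure).
L = (8 + 24·x + 120·x^2 + 72·x^3) + (-1 - 11·x - 15·x^2 + 31·x^3 + 36·x^4)·Dx  (order 1).
h: a_k = 3, 24, 0, 192, -240, 1440, -3024, 11136, …
ICs: h(0) = 3.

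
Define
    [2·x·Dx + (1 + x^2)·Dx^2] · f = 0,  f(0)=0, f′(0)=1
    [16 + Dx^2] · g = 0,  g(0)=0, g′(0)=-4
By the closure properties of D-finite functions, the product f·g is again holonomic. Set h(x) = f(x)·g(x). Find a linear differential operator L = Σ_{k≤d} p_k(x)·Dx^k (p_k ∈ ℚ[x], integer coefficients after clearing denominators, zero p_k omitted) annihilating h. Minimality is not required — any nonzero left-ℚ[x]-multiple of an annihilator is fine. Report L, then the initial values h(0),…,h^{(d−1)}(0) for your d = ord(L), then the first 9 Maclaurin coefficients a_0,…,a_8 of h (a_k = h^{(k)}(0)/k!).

L = (5440 + 19136·x^2 + 25856·x^4 + 16384·x^6 + 4096·x^8) + (1152·x + 3200·x^3 + 3072·x^5 + 1024·x^7)·Dx + (612 + 2252·x^2 + 3168·x^4 + 2048·x^6 + 512·x^8)·Dx^2 + (72·x + 200·x^3 + 192·x^5 + 64·x^7)·Dx^3 + (17 + 66·x^2 + 97·x^4 + 64·x^6 + 16·x^8)·Dx^4  (order 4).
h: a_k = 0, 0, -4, 0, 12, 0, -116/9, 0, 44/5, …
ICs: h(0) = 0, h′(0) = 0, h′′(0) = -8, h′′′(0) = 0.

f: a_k = 0, 1, 0, -1/3, 0, 1/5, 0, -1/7, 0, …
g: a_k = 0, -4, 0, 32/3, 0, -128/15, 0, 1024/315, 0, …
L₀ := L_f ⊗_s L_g (sym. prod.), ord ≤ 4.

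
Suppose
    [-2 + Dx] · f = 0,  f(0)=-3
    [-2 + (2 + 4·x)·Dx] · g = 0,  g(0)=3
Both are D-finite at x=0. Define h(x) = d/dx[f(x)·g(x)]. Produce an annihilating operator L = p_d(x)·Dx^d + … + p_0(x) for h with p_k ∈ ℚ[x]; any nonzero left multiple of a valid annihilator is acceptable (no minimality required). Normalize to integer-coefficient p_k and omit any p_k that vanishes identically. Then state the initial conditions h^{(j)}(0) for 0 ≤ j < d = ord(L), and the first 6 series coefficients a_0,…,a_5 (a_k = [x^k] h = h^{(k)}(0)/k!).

L = (7 + 24·x + 16·x^2) + (-3 - 10·x - 8·x^2)·Dx  (order 1).
h: a_k = -27, -63, -153/2, -99/2, -321/8, 267/40, …
ICs: h(0) = -27.

f: a_k = -3, -6, -6, -4, -2, -4/5, …
g: a_k = 3, 3, -3/2, 3/2, -15/8, 21/8, …
L₀ := L_f ⊗_s L_g (sym. prod.), ord ≤ 1.
h=h₀': d/dx-closure on L₀ ⇒ L.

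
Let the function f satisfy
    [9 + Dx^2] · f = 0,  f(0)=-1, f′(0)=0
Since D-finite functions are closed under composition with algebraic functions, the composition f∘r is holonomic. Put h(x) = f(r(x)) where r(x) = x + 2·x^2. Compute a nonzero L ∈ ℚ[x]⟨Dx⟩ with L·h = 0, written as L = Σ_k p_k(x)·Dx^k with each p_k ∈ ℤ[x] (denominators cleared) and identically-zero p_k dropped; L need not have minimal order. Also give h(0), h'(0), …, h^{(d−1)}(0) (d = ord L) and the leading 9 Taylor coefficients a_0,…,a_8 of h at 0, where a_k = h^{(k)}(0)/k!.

L = (9 + 108·x + 432·x^2 + 576·x^3) - 4·Dx + (1 + 4·x)·Dx^2  (order 2).
h: a_k = -1, 0, 9/2, 18, 117/8, -27, -6399/80, -1917/20, 29511/4480, …
ICs: h(0) = -1, h′(0) = 0.

f: a_k = -1, 0, 9/2, 0, -27/8, 0, 81/80, 0, -729/4480, …
Substitute x→r, Dx→(1/r')Dx; clear ⇒ L₀.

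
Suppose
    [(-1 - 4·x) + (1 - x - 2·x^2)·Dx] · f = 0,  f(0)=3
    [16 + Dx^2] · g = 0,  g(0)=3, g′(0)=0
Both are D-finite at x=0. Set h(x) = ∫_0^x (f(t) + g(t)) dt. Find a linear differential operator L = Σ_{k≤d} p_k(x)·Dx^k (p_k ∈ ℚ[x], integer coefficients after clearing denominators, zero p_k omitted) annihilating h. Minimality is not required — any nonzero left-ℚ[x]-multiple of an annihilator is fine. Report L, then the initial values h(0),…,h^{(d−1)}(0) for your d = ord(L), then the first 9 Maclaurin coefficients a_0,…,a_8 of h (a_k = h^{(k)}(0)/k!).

L = (368 + 1408·x - 256·x^2 + 512·x^3 + 2560·x^4 + 2048·x^5)·Dx + (-176 + 336·x + 384·x^2 - 1024·x^3 - 384·x^4 + 1536·x^5 + 1024·x^6)·Dx^2 + (23 + 88·x - 16·x^2 + 32·x^3 + 160·x^4 + 128·x^5)·Dx^3 + (-11 + 21·x + 24·x^2 - 64·x^3 - 24·x^4 + 96·x^5 + 64·x^6)·Dx^4  (order 4).
h: a_k = 0, 6, 3/2, -5, 15/4, 13, 21/2, 1679/105, 255/8, …
ICs: h(0) = 0, h′(0) = 6, h′′(0) = 3, h′′′(0) = -30.

f: a_k = 3, 3, 9, 15, 33, 63, 129, 255, 513, …
g: a_k = 3, 0, -24, 0, 32, 0, -256/15, 0, 512/105, …
L₀ := lclm(L_f,L_g); ord L₀ ≤ 1+2.
∫: right-multiply L₀ by Dx.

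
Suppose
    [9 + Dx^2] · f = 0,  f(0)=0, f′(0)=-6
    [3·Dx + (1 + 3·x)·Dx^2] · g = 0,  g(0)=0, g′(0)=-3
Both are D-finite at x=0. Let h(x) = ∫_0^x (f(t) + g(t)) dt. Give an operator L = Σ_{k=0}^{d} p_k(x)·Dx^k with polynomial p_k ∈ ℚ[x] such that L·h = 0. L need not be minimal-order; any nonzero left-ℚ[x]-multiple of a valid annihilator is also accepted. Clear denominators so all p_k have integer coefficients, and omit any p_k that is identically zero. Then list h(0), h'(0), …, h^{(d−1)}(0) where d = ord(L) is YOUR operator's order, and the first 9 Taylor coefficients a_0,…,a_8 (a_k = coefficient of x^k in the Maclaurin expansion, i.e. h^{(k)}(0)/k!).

f: a_k = 0, -6, 0, 9, 0, -81/20, 0, 243/280, 0, …
g: a_k = 0, -3, 9/2, -9, 81/4, -243/5, 243/2, -2187/7, 6561/8, …
L₀ := lclm(L_f,L_g); ord L₀ ≤ 2+2.
Integrate: L := L₀·Dx.
L = (63 + 54·x + 81·x^2)·Dx^2 + (9 + 45·x + 81·x^2 + 81·x^3)·Dx^3 + (7 + 6·x + 9·x^2)·Dx^4 + (1 + 5·x + 9·x^2 + 9·x^3)·Dx^5  (order 5).
h: a_k = 0, 0, -9/2, 3/2, 0, 81/20, -351/40, 243/14, -87237/2240, …
ICs: h(0) = 0, h′(0) = 0, h′′(0) = -9, h′′′(0) = 9, h′′′′(0) = 0.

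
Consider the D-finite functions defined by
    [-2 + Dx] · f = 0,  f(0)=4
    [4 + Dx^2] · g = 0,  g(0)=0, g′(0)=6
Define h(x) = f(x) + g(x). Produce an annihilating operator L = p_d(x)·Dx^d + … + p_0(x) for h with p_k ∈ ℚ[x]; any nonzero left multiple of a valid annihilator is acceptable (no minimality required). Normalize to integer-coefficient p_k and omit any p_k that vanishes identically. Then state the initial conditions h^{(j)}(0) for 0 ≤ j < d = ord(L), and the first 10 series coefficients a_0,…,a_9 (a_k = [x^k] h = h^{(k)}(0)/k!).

L = -8 + 4·Dx - 2·Dx^2 + Dx^3  (order 3).
h: a_k = 4, 14, 8, 4/3, 8/3, 28/15, 16/45, 8/315, 8/315, 4/405, …
ICs: h(0) = 4, h′(0) = 14, h′′(0) = 16.

f: a_k = 4, 8, 8, 16/3, 8/3, 16/15, 16/45, 32/315, 8/315, 16/2835, …
g: a_k = 0, 6, 0, -4, 0, 4/5, 0, -8/105, 0, 4/945, …
L₀ := lclm(L_f,L_g); ord L₀ ≤ 1+2.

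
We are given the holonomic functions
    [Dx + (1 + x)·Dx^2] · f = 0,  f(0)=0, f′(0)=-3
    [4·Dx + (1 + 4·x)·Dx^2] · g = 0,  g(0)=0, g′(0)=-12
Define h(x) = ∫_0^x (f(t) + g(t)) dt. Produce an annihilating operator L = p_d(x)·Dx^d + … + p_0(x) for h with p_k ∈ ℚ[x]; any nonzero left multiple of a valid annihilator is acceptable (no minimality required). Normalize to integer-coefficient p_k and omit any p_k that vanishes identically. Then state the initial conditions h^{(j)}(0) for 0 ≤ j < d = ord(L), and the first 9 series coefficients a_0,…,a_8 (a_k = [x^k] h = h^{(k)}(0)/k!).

L = 8·Dx^2 + (10 + 16·x)·Dx^3 + (1 + 5·x + 4·x^2)·Dx^4  (order 4).
h: a_k = 0, 0, -15/2, 17/2, -65/4, 771/20, -205/2, 4097/14, -49155/56, …
ICs: h(0) = 0, h′(0) = 0, h′′(0) = -15, h′′′(0) = 51.

f: a_k = 0, -3, 3/2, -1, 3/4, -3/5, 1/2, -3/7, 3/8, …
g: a_k = 0, -12, 24, -64, 192, -3072/5, 2048, -49152/7, 24576, …
h₀=f+g: left-lcm gives L₀, ord ≤ 4.
h=∫h₀ ⇒ L = L₀·Dx.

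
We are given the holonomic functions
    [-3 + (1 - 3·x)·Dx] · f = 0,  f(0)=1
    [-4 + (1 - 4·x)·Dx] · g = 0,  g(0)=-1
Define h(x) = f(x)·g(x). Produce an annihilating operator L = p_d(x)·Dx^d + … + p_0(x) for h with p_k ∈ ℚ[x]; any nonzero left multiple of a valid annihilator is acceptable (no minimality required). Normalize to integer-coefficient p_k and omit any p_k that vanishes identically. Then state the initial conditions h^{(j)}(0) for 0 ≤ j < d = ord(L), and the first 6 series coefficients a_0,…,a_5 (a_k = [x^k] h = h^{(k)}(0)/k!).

f: a_k = 1, 3, 9, 27, 81, 243, …
g: a_k = -1, -4, -16, -64, -256, -1024, …
h₀=f·g: eliminate ⇒ L₀, order ≤ 1·1.
L = (-7 + 24·x) + (1 - 7·x + 12·x^2)·Dx  (order 1).
h: a_k = -1, -7, -37, -175, -781, -3367, …
ICs: h(0) = -1.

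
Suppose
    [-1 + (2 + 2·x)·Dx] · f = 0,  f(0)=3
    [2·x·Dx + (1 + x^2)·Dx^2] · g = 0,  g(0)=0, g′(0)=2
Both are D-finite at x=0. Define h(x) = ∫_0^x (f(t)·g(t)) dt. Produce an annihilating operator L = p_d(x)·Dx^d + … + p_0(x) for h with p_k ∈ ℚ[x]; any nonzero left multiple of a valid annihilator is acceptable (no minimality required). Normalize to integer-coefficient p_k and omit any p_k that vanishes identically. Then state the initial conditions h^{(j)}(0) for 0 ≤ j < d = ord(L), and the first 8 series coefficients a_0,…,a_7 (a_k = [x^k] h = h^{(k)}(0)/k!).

L = (3 - 4·x - x^2)·Dx + (-4 + 4·x + 12·x^2 + 4·x^3)·Dx^2 + (4 + 8·x + 8·x^2 + 8·x^3 + 4·x^4)·Dx^3  (order 3).
h: a_k = 0, 0, 3, 1, -11/16, -1/8, 389/1920, 409/4480, …
ICs: h(0) = 0, h′(0) = 0, h′′(0) = 6.

f: a_k = 3, 3/2, -3/8, 3/16, -15/128, 21/256, -63/1024, 99/2048, …
g: a_k = 0, 2, 0, -2/3, 0, 2/5, 0, -2/7, …
L₀ := L_f ⊗_s L_g (sym. prod.), ord ≤ 2.
h=∫h₀ ⇒ L = L₀·Dx.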